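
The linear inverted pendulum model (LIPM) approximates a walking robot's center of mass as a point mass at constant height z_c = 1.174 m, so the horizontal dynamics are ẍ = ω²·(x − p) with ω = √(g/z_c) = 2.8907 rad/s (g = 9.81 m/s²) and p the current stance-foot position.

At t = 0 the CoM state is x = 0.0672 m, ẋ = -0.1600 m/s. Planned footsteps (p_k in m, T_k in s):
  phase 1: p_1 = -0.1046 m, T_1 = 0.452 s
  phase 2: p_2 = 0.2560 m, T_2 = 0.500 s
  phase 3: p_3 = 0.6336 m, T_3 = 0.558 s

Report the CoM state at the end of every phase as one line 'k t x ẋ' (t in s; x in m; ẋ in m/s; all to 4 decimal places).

1 0.4520 0.1412 0.5328
2 0.9520 0.3683 0.5282
3 1.5100 0.3817 -0.4701

phase 1: p=-0.1046, T=0.452, ωT=1.306596, cosh=1.982160, sinh=1.711420; start (x,ẋ)=(0.067200, -0.160000) → end (x,ẋ)=(0.141208, 0.532784)
phase 2: p=0.2560, T=0.500, ωT=1.445350, cosh=2.239500, sinh=2.003837; start (x,ẋ)=(0.141208, 0.532784) → end (x,ẋ)=(0.368250, 0.528239)
phase 3: p=0.6336, T=0.558, ωT=1.613011, cosh=2.608591, sinh=2.409304; start (x,ẋ)=(0.368250, 0.528239) → end (x,ẋ)=(0.381681, -0.470090)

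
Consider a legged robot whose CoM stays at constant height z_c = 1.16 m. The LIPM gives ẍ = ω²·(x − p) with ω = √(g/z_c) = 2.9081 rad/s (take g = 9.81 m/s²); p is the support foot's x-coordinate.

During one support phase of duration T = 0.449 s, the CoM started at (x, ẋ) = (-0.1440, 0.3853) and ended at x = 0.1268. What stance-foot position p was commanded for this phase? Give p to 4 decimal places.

p = -0.1891

ωT = 2.9081·0.449 = 1.305737; cosh(ωT) = 1.980690, sinh(ωT) = 1.709717
x(T) = p + (x₀−p)·cosh(ωT) + (ẋ₀/ω)·sinh(ωT) ⇒ p·(1 − cosh) = x(T) − x₀·cosh − (ẋ₀/ω)·sinh
numerator   = 0.1268 − (-0.1440)·1.980690 − (0.3853/2.9081)·1.709717 = 0.185495
denominator = 1 − 1.980690 = -0.980690
p = 0.185495 / -0.980690 = -0.1891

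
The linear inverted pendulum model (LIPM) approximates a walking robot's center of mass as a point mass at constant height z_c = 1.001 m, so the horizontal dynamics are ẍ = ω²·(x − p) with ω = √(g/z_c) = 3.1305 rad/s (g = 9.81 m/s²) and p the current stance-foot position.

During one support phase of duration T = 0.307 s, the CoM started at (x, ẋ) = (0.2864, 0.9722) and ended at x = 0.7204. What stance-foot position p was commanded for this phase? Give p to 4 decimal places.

p = 0.1110

ωT = 3.1305·0.307 = 0.961063; cosh(ωT) = 1.498481, sinh(ωT) = 1.115995
x(T) = p + (x₀−p)·cosh(ωT) + (ẋ₀/ω)·sinh(ωT) ⇒ p·(1 − cosh) = x(T) − x₀·cosh − (ẋ₀/ω)·sinh
numerator   = 0.7204 − (0.2864)·1.498481 − (0.9722/3.1305)·1.115995 = -0.055345
denominator = 1 − 1.498481 = -0.498481
p = -0.055345 / -0.498481 = 0.1110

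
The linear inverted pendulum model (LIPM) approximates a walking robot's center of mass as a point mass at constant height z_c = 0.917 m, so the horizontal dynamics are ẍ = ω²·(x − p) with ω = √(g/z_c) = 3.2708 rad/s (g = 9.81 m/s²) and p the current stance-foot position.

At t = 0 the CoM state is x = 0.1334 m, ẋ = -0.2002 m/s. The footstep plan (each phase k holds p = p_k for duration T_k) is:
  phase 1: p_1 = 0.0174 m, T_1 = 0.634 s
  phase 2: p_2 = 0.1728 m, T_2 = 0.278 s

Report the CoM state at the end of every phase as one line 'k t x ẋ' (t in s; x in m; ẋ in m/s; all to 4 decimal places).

phase 1: p=0.0174, T=0.634, ωT=2.073687, cosh=4.039909, sinh=3.914188; start (x,ẋ)=(0.133400, -0.200200) → end (x,ẋ)=(0.246449, 0.676303)
phase 2: p=0.1728, T=0.278, ωT=0.909282, cosh=1.442677, sinh=1.039864; start (x,ẋ)=(0.246449, 0.676303) → end (x,ẋ)=(0.494064, 1.226180)

1 0.6340 0.2464 0.6763
2 0.9120 0.4941 1.2262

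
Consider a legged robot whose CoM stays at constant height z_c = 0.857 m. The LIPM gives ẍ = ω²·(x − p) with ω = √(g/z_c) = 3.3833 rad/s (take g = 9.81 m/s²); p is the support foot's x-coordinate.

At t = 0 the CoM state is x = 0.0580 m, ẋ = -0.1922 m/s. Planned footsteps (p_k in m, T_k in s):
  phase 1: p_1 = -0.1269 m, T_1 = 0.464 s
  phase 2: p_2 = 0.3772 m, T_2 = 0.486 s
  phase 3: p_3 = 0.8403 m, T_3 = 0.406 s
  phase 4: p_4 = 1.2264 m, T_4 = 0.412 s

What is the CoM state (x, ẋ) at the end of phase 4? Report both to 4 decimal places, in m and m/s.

phase 1: p=-0.1269, T=0.464, ωT=1.569851, cosh=2.507005, sinh=2.298928; start (x,ẋ)=(0.058000, -0.192200) → end (x,ẋ)=(0.206047, 0.956299)
phase 2: p=0.3772, T=0.486, ωT=1.644284, cosh=2.685226, sinh=2.492075; start (x,ẋ)=(0.206047, 0.956299) → end (x,ẋ)=(0.622007, 1.124811)
phase 3: p=0.8403, T=0.406, ωT=1.373620, cosh=2.101405, sinh=1.848216; start (x,ẋ)=(0.622007, 1.124811) → end (x,ẋ)=(0.996034, 0.998679)
phase 4: p=1.2264, T=0.412, ωT=1.393920, cosh=2.139359, sinh=1.891258; start (x,ẋ)=(0.996034, 0.998679) → end (x,ẋ)=(1.291825, 0.662493)

x = 1.2918, ẋ = 0.6625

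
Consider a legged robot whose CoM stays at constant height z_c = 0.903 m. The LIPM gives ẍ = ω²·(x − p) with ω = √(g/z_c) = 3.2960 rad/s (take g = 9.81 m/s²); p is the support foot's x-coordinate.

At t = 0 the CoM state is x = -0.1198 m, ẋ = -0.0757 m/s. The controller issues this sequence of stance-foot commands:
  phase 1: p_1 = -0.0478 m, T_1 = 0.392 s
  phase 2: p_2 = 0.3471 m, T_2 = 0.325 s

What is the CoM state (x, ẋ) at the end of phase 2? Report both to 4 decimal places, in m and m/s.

phase 1: p=-0.0478, T=0.392, ωT=1.292032, cosh=1.957444, sinh=1.682732; start (x,ẋ)=(-0.119800, -0.075700) → end (x,ẋ)=(-0.227384, -0.547511)
phase 2: p=0.3471, T=0.325, ωT=1.071200, cosh=1.630739, sinh=1.288141; start (x,ẋ)=(-0.227384, -0.547511) → end (x,ẋ)=(-0.803711, -3.331941)

x = -0.8037, ẋ = -3.3319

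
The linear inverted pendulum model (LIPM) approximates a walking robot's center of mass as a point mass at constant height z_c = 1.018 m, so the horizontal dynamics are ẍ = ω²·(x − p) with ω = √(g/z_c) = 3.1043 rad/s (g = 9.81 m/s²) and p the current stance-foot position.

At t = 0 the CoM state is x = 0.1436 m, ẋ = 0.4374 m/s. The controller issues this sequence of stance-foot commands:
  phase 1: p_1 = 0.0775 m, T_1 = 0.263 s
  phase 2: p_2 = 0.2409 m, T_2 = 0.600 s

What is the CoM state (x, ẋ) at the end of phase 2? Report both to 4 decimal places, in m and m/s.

x = 1.2075, ẋ = 3.0955

phase 1: p=0.0775, T=0.263, ωT=0.816431, cosh=1.352209, sinh=0.910202; start (x,ẋ)=(0.143600, 0.437400) → end (x,ẋ)=(0.295130, 0.778224)
phase 2: p=0.2409, T=0.600, ωT=1.862580, cosh=3.297801, sinh=3.142530; start (x,ẋ)=(0.295130, 0.778224) → end (x,ẋ)=(1.207547, 3.095459)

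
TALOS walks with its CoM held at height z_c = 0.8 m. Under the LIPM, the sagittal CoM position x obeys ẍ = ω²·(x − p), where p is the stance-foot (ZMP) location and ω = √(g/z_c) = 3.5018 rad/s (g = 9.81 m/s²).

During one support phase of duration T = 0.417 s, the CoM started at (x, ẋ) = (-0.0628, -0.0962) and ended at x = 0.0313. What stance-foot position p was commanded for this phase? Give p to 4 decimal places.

ωT = 3.5018·0.417 = 1.460251; cosh(ωT) = 2.269608, sinh(ωT) = 2.037430
x(T) = p + (x₀−p)·cosh(ωT) + (ẋ₀/ω)·sinh(ωT) ⇒ p·(1 − cosh) = x(T) − x₀·cosh − (ẋ₀/ω)·sinh
numerator   = 0.0313 − (-0.0628)·2.269608 − (-0.0962/3.5018)·2.037430 = 0.229803
denominator = 1 − 2.269608 = -1.269608
p = 0.229803 / -1.269608 = -0.1810

p = -0.1810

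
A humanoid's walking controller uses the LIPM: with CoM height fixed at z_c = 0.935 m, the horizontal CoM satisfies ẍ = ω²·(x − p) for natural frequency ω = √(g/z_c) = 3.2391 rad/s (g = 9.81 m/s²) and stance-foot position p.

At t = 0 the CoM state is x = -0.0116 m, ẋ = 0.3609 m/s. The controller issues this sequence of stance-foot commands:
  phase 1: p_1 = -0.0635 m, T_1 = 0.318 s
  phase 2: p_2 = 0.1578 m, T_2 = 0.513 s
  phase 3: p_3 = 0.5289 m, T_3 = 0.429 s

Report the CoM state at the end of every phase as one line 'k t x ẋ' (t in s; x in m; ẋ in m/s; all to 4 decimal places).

phase 1: p=-0.0635, T=0.318, ωT=1.030034, cosh=1.579078, sinh=1.222083; start (x,ẋ)=(-0.011600, 0.360900) → end (x,ẋ)=(0.154618, 0.775333)
phase 2: p=0.1578, T=0.513, ωT=1.661658, cosh=2.728932, sinh=2.539108; start (x,ẋ)=(0.154618, 0.775333) → end (x,ẋ)=(0.756895, 2.089663)
phase 3: p=0.5289, T=0.429, ωT=1.389574, cosh=2.131161, sinh=1.881979; start (x,ẋ)=(0.756895, 2.089663) → end (x,ẋ)=(2.228929, 5.843249)

1 0.3180 0.1546 0.7753
2 0.8310 0.7569 2.0897
3 1.2600 2.2289 5.8432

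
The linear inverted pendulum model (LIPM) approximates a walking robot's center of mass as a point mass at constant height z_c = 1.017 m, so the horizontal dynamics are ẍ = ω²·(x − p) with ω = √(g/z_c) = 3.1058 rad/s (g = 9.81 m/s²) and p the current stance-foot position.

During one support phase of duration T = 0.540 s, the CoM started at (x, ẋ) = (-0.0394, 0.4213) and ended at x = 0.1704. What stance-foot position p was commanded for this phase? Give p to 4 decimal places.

p = 0.0400

ωT = 3.1058·0.540 = 1.677132; cosh(ωT) = 2.768549, sinh(ωT) = 2.581640
x(T) = p + (x₀−p)·cosh(ωT) + (ẋ₀/ω)·sinh(ωT) ⇒ p·(1 − cosh) = x(T) − x₀·cosh − (ẋ₀/ω)·sinh
numerator   = 0.1704 − (-0.0394)·2.768549 − (0.4213/3.1058)·2.581640 = -0.070717
denominator = 1 − 2.768549 = -1.768549
p = -0.070717 / -1.768549 = 0.0400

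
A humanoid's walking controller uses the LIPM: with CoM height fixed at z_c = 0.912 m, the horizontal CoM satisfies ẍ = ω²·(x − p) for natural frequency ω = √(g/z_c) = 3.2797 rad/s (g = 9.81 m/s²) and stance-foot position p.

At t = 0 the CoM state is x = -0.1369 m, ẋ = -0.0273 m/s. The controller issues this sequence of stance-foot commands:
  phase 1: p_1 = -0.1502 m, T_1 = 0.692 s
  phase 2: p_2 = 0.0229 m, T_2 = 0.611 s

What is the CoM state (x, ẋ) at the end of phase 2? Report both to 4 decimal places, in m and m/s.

x = -0.4521, ẋ = -1.4822

phase 1: p=-0.1502, T=0.692, ωT=2.269552, cosh=4.889214, sinh=4.785855; start (x,ẋ)=(-0.136900, -0.027300) → end (x,ẋ)=(-0.125011, 0.075284)
phase 2: p=0.0229, T=0.611, ωT=2.003897, cosh=3.776357, sinh=3.641548; start (x,ẋ)=(-0.125011, 0.075284) → end (x,ẋ)=(-0.452074, -1.482226)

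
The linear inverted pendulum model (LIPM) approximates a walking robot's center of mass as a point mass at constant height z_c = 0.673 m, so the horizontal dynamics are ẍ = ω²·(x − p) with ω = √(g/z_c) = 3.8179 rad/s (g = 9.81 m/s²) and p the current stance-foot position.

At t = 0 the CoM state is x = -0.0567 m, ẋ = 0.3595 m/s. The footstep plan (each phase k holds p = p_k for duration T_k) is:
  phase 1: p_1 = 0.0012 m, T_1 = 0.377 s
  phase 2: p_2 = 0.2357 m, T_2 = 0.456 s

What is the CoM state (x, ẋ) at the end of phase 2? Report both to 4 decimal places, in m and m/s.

x = -0.0206, ẋ = -0.7972

phase 1: p=0.0012, T=0.377, ωT=1.439348, cosh=2.227514, sinh=1.990432; start (x,ẋ)=(-0.056700, 0.359500) → end (x,ẋ)=(0.059649, 0.360794)
phase 2: p=0.2357, T=0.456, ωT=1.740962, cosh=2.939090, sinh=2.763739; start (x,ẋ)=(0.059649, 0.360794) → end (x,ẋ)=(-0.020554, -0.797224)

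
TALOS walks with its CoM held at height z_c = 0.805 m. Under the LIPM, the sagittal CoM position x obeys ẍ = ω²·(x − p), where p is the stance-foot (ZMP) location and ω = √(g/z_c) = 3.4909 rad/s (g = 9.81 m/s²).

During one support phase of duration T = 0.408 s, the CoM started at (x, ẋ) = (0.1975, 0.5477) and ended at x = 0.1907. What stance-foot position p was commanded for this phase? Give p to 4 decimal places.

p = 0.4595

ωT = 3.4909·0.408 = 1.424287; cosh(ωT) = 2.197788, sinh(ωT) = 1.957108
x(T) = p + (x₀−p)·cosh(ωT) + (ẋ₀/ω)·sinh(ωT) ⇒ p·(1 − cosh) = x(T) − x₀·cosh − (ẋ₀/ω)·sinh
numerator   = 0.1907 − (0.1975)·2.197788 − (0.5477/3.4909)·1.957108 = -0.550421
denominator = 1 − 2.197788 = -1.197788
p = -0.550421 / -1.197788 = 0.4595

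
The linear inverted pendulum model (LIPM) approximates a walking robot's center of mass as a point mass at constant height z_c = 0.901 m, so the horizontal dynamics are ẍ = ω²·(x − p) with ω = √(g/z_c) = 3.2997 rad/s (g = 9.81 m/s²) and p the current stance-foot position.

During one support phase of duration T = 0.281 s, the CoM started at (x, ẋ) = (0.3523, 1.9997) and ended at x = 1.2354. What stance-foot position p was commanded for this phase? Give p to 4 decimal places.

ωT = 3.2997·0.281 = 0.927216; cosh(ωT) = 1.461558, sinh(ωT) = 1.065904
x(T) = p + (x₀−p)·cosh(ωT) + (ẋ₀/ω)·sinh(ωT) ⇒ p·(1 − cosh) = x(T) − x₀·cosh − (ẋ₀/ω)·sinh
numerator   = 1.2354 − (0.3523)·1.461558 − (1.9997/3.2997)·1.065904 = 0.074529
denominator = 1 − 1.461558 = -0.461558
p = 0.074529 / -0.461558 = -0.1615

p = -0.1615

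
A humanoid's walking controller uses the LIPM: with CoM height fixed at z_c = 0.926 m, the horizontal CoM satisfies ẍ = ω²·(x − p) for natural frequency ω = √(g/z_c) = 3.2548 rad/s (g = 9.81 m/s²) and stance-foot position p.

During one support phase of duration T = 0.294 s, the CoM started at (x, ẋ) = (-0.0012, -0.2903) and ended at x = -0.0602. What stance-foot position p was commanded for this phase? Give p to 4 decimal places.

p = -0.0822

ωT = 3.2548·0.294 = 0.956911; cosh(ωT) = 1.493860, sinh(ωT) = 1.109782
x(T) = p + (x₀−p)·cosh(ωT) + (ẋ₀/ω)·sinh(ωT) ⇒ p·(1 − cosh) = x(T) − x₀·cosh − (ẋ₀/ω)·sinh
numerator   = -0.0602 − (-0.0012)·1.493860 − (-0.2903/3.2548)·1.109782 = 0.040576
denominator = 1 − 1.493860 = -0.493860
p = 0.040576 / -0.493860 = -0.0822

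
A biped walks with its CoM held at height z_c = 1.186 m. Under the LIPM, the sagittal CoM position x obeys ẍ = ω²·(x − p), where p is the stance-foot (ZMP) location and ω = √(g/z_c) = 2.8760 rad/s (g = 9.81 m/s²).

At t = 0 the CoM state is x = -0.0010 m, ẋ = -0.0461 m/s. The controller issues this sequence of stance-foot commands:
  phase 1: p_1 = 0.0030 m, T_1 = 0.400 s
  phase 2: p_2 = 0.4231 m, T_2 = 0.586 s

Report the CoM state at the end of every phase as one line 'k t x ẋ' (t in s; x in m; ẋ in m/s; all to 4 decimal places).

phase 1: p=0.0030, T=0.400, ωT=1.150400, cosh=1.737983, sinh=1.421473; start (x,ẋ)=(-0.001000, -0.046100) → end (x,ẋ)=(-0.026737, -0.096474)
phase 2: p=0.4231, T=0.586, ωT=1.685336, cosh=2.789823, sinh=2.604440; start (x,ẋ)=(-0.026737, -0.096474) → end (x,ẋ)=(-0.919230, -3.638590)

1 0.4000 -0.0267 -0.0965
2 0.9860 -0.9192 -3.6386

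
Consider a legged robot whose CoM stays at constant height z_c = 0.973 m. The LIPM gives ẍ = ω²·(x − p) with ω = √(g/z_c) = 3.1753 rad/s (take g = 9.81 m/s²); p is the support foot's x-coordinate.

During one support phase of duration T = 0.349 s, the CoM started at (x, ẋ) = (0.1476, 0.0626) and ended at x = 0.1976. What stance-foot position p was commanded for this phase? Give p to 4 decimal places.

p = 0.1132

ωT = 3.1753·0.349 = 1.108180; cosh(ωT) = 1.679500, sinh(ωT) = 1.349340
x(T) = p + (x₀−p)·cosh(ωT) + (ẋ₀/ω)·sinh(ωT) ⇒ p·(1 − cosh) = x(T) − x₀·cosh − (ẋ₀/ω)·sinh
numerator   = 0.1976 − (0.1476)·1.679500 − (0.0626/3.1753)·1.349340 = -0.076896
denominator = 1 − 1.679500 = -0.679500
p = -0.076896 / -0.679500 = 0.1132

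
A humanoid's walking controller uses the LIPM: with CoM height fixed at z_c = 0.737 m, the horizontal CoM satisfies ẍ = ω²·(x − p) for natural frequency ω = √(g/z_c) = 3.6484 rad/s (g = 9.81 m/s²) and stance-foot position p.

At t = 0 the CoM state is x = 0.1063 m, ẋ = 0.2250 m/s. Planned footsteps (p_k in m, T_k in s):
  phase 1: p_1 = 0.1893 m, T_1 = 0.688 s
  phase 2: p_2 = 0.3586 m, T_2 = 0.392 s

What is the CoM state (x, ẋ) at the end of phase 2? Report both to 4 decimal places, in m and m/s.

phase 1: p=0.1893, T=0.688, ωT=2.510099, cosh=6.193705, sinh=6.112445; start (x,ẋ)=(0.106300, 0.225000) → end (x,ẋ)=(0.052182, -0.457370)
phase 2: p=0.3586, T=0.392, ωT=1.430173, cosh=2.209344, sinh=1.970077; start (x,ẋ)=(0.052182, -0.457370) → end (x,ẋ)=(-0.565355, -3.212904)

x = -0.5654, ẋ = -3.2129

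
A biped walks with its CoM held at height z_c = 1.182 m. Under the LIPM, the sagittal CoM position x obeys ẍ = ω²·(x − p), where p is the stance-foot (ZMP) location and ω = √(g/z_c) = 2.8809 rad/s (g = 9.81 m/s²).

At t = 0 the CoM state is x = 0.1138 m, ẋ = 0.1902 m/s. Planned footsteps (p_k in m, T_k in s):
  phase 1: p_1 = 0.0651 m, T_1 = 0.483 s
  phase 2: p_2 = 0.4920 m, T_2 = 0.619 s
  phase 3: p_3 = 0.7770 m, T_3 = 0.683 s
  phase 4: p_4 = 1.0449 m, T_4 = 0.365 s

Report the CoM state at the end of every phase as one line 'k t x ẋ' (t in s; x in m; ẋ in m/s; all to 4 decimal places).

phase 1: p=0.0651, T=0.483, ωT=1.391475, cosh=2.134742, sinh=1.886033; start (x,ẋ)=(0.113800, 0.190200) → end (x,ẋ)=(0.293580, 0.670638)
phase 2: p=0.4920, T=0.619, ωT=1.783277, cosh=3.058704, sinh=2.890617; start (x,ẋ)=(0.293580, 0.670638) → end (x,ẋ)=(0.557992, 0.398923)
phase 3: p=0.7770, T=0.683, ωT=1.967655, cosh=3.646832, sinh=3.507047; start (x,ẋ)=(0.557992, 0.398923) → end (x,ẋ)=(0.463940, -0.757937)
phase 4: p=1.0449, T=0.365, ωT=1.051529, cosh=1.605713, sinh=1.256310; start (x,ẋ)=(0.463940, -0.757937) → end (x,ẋ)=(-0.218478, -3.319700)

1 0.4830 0.2936 0.6706
2 1.1020 0.5580 0.3989
3 1.7850 0.4639 -0.7579
4 2.1500 -0.2185 -3.3197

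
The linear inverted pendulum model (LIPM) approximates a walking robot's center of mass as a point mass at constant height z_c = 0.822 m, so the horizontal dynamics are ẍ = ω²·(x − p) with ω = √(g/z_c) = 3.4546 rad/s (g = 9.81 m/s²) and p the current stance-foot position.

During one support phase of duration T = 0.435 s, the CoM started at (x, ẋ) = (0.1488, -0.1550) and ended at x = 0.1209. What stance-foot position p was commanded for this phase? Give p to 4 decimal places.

p = 0.0988

ωT = 3.4546·0.435 = 1.502751; cosh(ωT) = 2.358276, sinh(ωT) = 2.135759
x(T) = p + (x₀−p)·cosh(ωT) + (ẋ₀/ω)·sinh(ωT) ⇒ p·(1 − cosh) = x(T) − x₀·cosh − (ẋ₀/ω)·sinh
numerator   = 0.1209 − (0.1488)·2.358276 − (-0.1550/3.4546)·2.135759 = -0.134185
denominator = 1 − 2.358276 = -1.358276
p = -0.134185 / -1.358276 = 0.0988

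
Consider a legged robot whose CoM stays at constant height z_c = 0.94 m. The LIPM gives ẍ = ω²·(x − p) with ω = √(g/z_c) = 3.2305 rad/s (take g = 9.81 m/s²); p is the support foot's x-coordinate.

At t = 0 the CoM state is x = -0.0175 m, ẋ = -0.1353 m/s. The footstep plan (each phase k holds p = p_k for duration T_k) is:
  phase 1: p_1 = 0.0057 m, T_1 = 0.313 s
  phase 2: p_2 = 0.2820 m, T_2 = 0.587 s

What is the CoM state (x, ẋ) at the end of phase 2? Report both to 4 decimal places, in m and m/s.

phase 1: p=0.0057, T=0.313, ωT=1.011146, cosh=1.556276, sinh=1.192475; start (x,ẋ)=(-0.017500, -0.135300) → end (x,ẋ)=(-0.080349, -0.299937)
phase 2: p=0.2820, T=0.587, ωT=1.896303, cosh=3.405674, sinh=3.255552; start (x,ẋ)=(-0.080349, -0.299937) → end (x,ẋ)=(-1.254305, -4.832333)

x = -1.2543, ẋ = -4.8323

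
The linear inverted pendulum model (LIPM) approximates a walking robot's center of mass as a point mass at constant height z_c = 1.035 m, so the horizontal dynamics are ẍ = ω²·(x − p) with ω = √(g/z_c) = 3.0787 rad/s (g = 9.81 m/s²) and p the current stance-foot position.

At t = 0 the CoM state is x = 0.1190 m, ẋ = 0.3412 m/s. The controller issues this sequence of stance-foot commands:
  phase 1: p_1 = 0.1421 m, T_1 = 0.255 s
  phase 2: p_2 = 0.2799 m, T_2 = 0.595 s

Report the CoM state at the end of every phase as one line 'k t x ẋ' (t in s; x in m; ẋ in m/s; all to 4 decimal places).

phase 1: p=0.1421, T=0.255, ωT=0.785069, cosh=1.324323, sinh=0.868234; start (x,ẋ)=(0.119000, 0.341200) → end (x,ẋ)=(0.207731, 0.390112)
phase 2: p=0.2799, T=0.595, ωT=1.831827, cosh=3.202702, sinh=3.042581; start (x,ẋ)=(0.207731, 0.390112) → end (x,ẋ)=(0.434300, 0.573392)

1 0.2550 0.2077 0.3901
2 0.8500 0.4343 0.5734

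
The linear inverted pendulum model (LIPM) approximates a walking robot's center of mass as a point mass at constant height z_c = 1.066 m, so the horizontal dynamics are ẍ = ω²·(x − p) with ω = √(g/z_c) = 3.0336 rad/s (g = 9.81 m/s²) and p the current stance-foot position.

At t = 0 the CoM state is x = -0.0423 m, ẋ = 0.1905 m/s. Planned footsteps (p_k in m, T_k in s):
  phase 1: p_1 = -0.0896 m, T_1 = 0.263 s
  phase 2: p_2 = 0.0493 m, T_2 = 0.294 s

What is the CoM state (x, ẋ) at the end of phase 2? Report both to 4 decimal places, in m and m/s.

x = 0.1482, ẋ = 0.4815

phase 1: p=-0.0896, T=0.263, ωT=0.797837, cosh=1.335517, sinh=0.885215; start (x,ẋ)=(-0.042300, 0.190500) → end (x,ẋ)=(0.029159, 0.381435)
phase 2: p=0.0493, T=0.294, ωT=0.891878, cosh=1.424797, sinh=1.014911; start (x,ẋ)=(0.029159, 0.381435) → end (x,ẋ)=(0.148214, 0.481455)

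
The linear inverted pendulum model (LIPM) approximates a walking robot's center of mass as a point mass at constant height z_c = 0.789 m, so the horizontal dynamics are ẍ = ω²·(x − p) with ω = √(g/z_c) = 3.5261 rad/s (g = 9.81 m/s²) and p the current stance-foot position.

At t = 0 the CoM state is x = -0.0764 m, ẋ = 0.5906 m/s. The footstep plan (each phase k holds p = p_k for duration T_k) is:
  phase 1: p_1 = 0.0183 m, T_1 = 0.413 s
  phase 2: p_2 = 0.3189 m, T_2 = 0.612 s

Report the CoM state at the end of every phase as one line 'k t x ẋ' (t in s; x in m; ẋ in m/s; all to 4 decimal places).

1 0.4130 0.1439 0.6583
2 1.0250 0.3486 0.2519

phase 1: p=0.0183, T=0.413, ωT=1.456279, cosh=2.261535, sinh=2.028433; start (x,ẋ)=(-0.076400, 0.590600) → end (x,ẋ)=(0.143883, 0.658325)
phase 2: p=0.3189, T=0.612, ωT=2.157973, cosh=4.384570, sinh=4.269011; start (x,ẋ)=(0.143883, 0.658325) → end (x,ẋ)=(0.348551, 0.251942)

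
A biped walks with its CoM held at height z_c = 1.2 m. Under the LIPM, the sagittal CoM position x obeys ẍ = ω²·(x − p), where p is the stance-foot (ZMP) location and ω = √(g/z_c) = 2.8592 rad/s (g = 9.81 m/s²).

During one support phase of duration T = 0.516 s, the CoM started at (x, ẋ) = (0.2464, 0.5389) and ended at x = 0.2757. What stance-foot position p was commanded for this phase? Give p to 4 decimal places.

p = 0.5241

ωT = 2.8592·0.516 = 1.475347; cosh(ωT) = 2.300626, sinh(ωT) = 2.071927
x(T) = p + (x₀−p)·cosh(ωT) + (ẋ₀/ω)·sinh(ωT) ⇒ p·(1 − cosh) = x(T) − x₀·cosh − (ẋ₀/ω)·sinh
numerator   = 0.2757 − (0.2464)·2.300626 − (0.5389/2.8592)·2.071927 = -0.681690
denominator = 1 − 2.300626 = -1.300626
p = -0.681690 / -1.300626 = 0.5241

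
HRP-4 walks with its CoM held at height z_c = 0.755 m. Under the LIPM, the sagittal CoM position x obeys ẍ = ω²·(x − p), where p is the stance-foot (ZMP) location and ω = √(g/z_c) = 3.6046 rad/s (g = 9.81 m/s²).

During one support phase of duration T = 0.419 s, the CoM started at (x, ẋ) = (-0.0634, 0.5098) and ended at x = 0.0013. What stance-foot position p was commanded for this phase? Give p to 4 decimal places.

ωT = 3.6046·0.419 = 1.510327; cosh(ωT) = 2.374525, sinh(ωT) = 2.153688
x(T) = p + (x₀−p)·cosh(ωT) + (ẋ₀/ω)·sinh(ωT) ⇒ p·(1 − cosh) = x(T) − x₀·cosh − (ẋ₀/ω)·sinh
numerator   = 0.0013 − (-0.0634)·2.374525 − (0.5098/3.6046)·2.153688 = -0.152752
denominator = 1 − 2.374525 = -1.374525
p = -0.152752 / -1.374525 = 0.1111

p = 0.1111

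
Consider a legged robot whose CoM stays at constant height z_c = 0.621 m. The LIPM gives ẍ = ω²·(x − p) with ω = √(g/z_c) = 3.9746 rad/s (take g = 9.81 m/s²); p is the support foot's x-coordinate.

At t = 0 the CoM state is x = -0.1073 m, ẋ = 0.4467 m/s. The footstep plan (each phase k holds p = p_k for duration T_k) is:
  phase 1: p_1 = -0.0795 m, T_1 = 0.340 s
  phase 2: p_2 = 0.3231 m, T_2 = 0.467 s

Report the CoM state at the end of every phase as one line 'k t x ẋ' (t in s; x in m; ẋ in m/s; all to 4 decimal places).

phase 1: p=-0.0795, T=0.340, ωT=1.351364, cosh=2.060789, sinh=1.801902; start (x,ẋ)=(-0.107300, 0.446700) → end (x,ẋ)=(0.065723, 0.721455)
phase 2: p=0.3231, T=0.467, ωT=1.856138, cosh=3.277626, sinh=3.121351; start (x,ẋ)=(0.065723, 0.721455) → end (x,ẋ)=(0.046092, -0.828385)

1 0.3400 0.0657 0.7215
2 0.8070 0.0461 -0.8284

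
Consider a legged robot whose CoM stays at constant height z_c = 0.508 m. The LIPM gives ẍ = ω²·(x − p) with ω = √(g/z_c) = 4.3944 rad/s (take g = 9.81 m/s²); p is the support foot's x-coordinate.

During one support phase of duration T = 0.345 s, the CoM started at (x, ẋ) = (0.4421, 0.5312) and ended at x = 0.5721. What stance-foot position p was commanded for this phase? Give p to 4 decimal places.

p = 0.5373

ωT = 4.3944·0.345 = 1.516068; cosh(ωT) = 2.386928, sinh(ωT) = 2.167354
x(T) = p + (x₀−p)·cosh(ωT) + (ẋ₀/ω)·sinh(ωT) ⇒ p·(1 − cosh) = x(T) − x₀·cosh − (ẋ₀/ω)·sinh
numerator   = 0.5721 − (0.4421)·2.386928 − (0.5312/4.3944)·2.167354 = -0.745153
denominator = 1 − 2.386928 = -1.386928
p = -0.745153 / -1.386928 = 0.5373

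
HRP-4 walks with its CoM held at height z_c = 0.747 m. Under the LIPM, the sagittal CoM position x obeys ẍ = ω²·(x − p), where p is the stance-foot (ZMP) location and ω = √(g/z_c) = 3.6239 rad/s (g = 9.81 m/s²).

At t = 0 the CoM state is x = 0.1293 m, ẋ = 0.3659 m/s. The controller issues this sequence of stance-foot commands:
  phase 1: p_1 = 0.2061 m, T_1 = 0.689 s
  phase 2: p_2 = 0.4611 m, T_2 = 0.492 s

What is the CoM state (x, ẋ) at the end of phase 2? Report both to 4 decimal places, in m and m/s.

phase 1: p=0.2061, T=0.689, ωT=2.496867, cosh=6.113365, sinh=6.031022; start (x,ẋ)=(0.129300, 0.365900) → end (x,ẋ)=(0.345537, 0.558353)
phase 2: p=0.4611, T=0.492, ωT=1.782959, cosh=3.057784, sinh=2.889644; start (x,ẋ)=(0.345537, 0.558353) → end (x,ẋ)=(0.552957, 0.497176)

x = 0.5530, ẋ = 0.4972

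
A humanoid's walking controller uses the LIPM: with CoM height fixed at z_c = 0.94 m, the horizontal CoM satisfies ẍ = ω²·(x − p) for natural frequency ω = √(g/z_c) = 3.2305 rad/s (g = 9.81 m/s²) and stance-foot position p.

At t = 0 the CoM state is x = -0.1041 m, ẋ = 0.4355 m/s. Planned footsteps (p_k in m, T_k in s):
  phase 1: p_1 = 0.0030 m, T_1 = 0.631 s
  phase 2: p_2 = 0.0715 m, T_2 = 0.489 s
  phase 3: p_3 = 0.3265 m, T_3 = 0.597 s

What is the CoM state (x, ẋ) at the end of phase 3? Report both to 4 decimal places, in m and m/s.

x = 1.8380, ẋ = 5.0122

phase 1: p=0.0030, T=0.631, ωT=2.038445, cosh=3.904447, sinh=3.774216; start (x,ẋ)=(-0.104100, 0.435500) → end (x,ẋ)=(0.093631, 0.394559)
phase 2: p=0.0715, T=0.489, ωT=1.579715, cosh=2.529802, sinh=2.323768; start (x,ẋ)=(0.093631, 0.394559) → end (x,ẋ)=(0.411303, 1.164295)
phase 3: p=0.3265, T=0.597, ωT=1.928608, cosh=3.512640, sinh=3.367290; start (x,ẋ)=(0.411303, 1.164295) → end (x,ẋ)=(1.837976, 5.012236)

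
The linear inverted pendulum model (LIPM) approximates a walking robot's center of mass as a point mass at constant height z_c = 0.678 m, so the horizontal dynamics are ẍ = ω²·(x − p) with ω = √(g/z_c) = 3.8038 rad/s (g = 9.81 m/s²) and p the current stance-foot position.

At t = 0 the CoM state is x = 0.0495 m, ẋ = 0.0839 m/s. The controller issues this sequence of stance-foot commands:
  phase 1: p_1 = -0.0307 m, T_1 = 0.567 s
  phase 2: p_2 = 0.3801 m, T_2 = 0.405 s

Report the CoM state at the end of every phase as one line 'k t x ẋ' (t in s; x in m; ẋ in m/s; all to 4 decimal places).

1 0.5670 0.4146 1.6681
2 0.9720 1.4406 4.3633

phase 1: p=-0.0307, T=0.567, ωT=2.156755, cosh=4.379371, sinh=4.263671; start (x,ẋ)=(0.049500, 0.083900) → end (x,ẋ)=(0.414569, 1.668125)
phase 2: p=0.3801, T=0.405, ωT=1.540539, cosh=2.440685, sinh=2.226420; start (x,ẋ)=(0.414569, 1.668125) → end (x,ẋ)=(1.440606, 4.363280)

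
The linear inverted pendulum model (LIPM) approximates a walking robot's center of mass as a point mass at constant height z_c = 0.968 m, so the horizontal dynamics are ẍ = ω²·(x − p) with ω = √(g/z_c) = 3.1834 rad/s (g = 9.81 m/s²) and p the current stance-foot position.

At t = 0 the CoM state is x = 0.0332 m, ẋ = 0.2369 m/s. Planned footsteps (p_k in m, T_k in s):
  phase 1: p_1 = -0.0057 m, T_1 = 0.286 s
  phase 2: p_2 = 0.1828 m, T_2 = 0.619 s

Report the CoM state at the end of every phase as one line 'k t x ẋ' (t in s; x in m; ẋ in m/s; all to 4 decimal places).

1 0.2860 0.1280 0.4710
2 0.9050 0.5028 1.1087

phase 1: p=-0.0057, T=0.286, ωT=0.910452, cosh=1.443894, sinh=1.041552; start (x,ẋ)=(0.033200, 0.236900) → end (x,ẋ)=(0.127977, 0.471038)
phase 2: p=0.1828, T=0.619, ωT=1.970525, cosh=3.656911, sinh=3.517528; start (x,ẋ)=(0.127977, 0.471038) → end (x,ẋ)=(0.502795, 1.108654)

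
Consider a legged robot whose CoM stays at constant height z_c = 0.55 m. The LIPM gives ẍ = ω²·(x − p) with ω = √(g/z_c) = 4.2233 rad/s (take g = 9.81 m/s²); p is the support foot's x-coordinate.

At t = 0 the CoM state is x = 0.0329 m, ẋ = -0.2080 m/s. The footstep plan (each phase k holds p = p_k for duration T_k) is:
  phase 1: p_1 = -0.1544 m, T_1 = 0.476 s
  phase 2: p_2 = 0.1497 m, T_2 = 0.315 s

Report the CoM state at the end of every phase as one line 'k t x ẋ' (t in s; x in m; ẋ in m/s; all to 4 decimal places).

phase 1: p=-0.1544, T=0.476, ωT=2.010291, cosh=3.799719, sinh=3.665769; start (x,ẋ)=(0.032900, -0.208000) → end (x,ẋ)=(0.376746, 2.109370)
phase 2: p=0.1497, T=0.315, ωT=1.330340, cosh=2.023357, sinh=1.758970; start (x,ẋ)=(0.376746, 2.109370) → end (x,ẋ)=(1.487631, 5.954657)

1 0.4760 0.3767 2.1094
2 0.7910 1.4876 5.9547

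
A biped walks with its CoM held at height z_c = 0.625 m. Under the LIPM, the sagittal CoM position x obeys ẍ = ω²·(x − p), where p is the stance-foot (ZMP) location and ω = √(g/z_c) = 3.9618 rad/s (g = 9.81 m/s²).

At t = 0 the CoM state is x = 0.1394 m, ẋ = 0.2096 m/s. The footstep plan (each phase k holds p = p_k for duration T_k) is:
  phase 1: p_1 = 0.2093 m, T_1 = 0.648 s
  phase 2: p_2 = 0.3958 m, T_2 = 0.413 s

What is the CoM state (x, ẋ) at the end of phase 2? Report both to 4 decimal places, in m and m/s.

x = -0.6708, ẋ = -4.0746

phase 1: p=0.2093, T=0.648, ωT=2.567246, cosh=6.553321, sinh=6.476575; start (x,ẋ)=(0.139400, 0.209600) → end (x,ẋ)=(0.093868, -0.419981)
phase 2: p=0.3958, T=0.413, ωT=1.636223, cosh=2.665226, sinh=2.470512; start (x,ẋ)=(0.093868, -0.419981) → end (x,ẋ)=(-0.670811, -4.074558)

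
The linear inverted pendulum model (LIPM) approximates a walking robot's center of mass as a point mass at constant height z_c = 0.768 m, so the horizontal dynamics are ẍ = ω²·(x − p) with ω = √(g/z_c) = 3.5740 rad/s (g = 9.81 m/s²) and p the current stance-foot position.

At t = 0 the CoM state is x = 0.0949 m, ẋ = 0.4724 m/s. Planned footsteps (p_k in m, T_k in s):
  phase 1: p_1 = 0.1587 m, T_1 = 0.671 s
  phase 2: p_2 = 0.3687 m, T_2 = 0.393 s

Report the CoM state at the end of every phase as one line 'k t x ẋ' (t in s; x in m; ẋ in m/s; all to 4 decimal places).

1 0.6710 0.5260 1.3763
2 1.0640 1.4454 4.0481

phase 1: p=0.1587, T=0.671, ωT=2.398154, cosh=5.546866, sinh=5.455980; start (x,ẋ)=(0.094900, 0.472400) → end (x,ẋ)=(0.525964, 1.376260)
phase 2: p=0.3687, T=0.393, ωT=1.404582, cosh=2.159647, sinh=1.914177; start (x,ẋ)=(0.525964, 1.376260) → end (x,ẋ)=(1.445438, 4.048122)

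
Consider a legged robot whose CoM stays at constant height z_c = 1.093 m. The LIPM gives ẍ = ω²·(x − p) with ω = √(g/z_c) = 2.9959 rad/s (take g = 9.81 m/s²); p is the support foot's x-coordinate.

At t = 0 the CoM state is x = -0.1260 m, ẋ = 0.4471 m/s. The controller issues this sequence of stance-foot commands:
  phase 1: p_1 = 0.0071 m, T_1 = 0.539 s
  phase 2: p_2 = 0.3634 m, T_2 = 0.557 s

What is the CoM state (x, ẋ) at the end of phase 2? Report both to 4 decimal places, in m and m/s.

phase 1: p=0.0071, T=0.539, ωT=1.614790, cosh=2.612883, sinh=2.413950; start (x,ẋ)=(-0.126000, 0.447100) → end (x,ẋ)=(0.019577, 0.205647)
phase 2: p=0.3634, T=0.557, ωT=1.668716, cosh=2.746921, sinh=2.558432; start (x,ẋ)=(0.019577, 0.205647) → end (x,ẋ)=(-0.405438, -2.070443)

x = -0.4054, ẋ = -2.0704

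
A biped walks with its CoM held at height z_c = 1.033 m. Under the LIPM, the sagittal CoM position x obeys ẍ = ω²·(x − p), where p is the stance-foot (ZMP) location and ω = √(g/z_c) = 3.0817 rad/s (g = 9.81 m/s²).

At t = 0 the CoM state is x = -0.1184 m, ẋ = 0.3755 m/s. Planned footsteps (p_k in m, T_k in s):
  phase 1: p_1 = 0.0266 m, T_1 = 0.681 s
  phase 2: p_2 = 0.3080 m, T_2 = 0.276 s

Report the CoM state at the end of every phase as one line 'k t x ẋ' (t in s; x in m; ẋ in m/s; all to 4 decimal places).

1 0.6810 -0.0842 -0.2405
2 0.9570 -0.3095 -1.4893

phase 1: p=0.0266, T=0.681, ωT=2.098638, cosh=4.138838, sinh=4.016215; start (x,ẋ)=(-0.118400, 0.375500) → end (x,ẋ)=(-0.084162, -0.240498)
phase 2: p=0.3080, T=0.276, ωT=0.850549, cosh=1.384056, sinh=0.956876; start (x,ẋ)=(-0.084162, -0.240498) → end (x,ẋ)=(-0.309450, -1.489273)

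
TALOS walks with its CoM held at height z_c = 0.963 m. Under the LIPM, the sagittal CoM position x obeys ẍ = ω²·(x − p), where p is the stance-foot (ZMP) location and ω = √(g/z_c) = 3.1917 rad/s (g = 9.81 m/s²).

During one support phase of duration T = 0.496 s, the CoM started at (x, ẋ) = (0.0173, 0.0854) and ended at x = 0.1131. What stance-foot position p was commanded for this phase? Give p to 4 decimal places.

p = -0.0044

ωT = 3.1917·0.496 = 1.583083; cosh(ωT) = 2.537644, sinh(ωT) = 2.332303
x(T) = p + (x₀−p)·cosh(ωT) + (ẋ₀/ω)·sinh(ωT) ⇒ p·(1 − cosh) = x(T) − x₀·cosh − (ẋ₀/ω)·sinh
numerator   = 0.1131 − (0.0173)·2.537644 − (0.0854/3.1917)·2.332303 = 0.006794
denominator = 1 − 2.537644 = -1.537644
p = 0.006794 / -1.537644 = -0.0044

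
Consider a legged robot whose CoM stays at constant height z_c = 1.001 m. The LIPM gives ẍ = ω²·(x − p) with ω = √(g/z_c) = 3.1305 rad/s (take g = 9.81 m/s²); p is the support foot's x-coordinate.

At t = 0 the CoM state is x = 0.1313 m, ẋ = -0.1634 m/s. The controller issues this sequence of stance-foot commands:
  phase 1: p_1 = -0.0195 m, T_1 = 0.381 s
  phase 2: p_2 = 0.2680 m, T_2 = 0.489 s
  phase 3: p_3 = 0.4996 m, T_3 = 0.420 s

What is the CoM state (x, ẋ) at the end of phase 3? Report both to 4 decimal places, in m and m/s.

x = 0.3534, ẋ = -0.2218

phase 1: p=-0.0195, T=0.381, ωT=1.192721, cosh=1.799715, sinh=1.496321; start (x,ẋ)=(0.131300, -0.163400) → end (x,ẋ)=(0.173795, 0.412309)
phase 2: p=0.2680, T=0.489, ωT=1.530814, cosh=2.419150, sinh=2.202790; start (x,ẋ)=(0.173795, 0.412309) → end (x,ẋ)=(0.330227, 0.347814)
phase 3: p=0.4996, T=0.420, ωT=1.314810, cosh=1.996284, sinh=1.727759; start (x,ẋ)=(0.330227, 0.347814) → end (x,ẋ)=(0.353445, -0.221763)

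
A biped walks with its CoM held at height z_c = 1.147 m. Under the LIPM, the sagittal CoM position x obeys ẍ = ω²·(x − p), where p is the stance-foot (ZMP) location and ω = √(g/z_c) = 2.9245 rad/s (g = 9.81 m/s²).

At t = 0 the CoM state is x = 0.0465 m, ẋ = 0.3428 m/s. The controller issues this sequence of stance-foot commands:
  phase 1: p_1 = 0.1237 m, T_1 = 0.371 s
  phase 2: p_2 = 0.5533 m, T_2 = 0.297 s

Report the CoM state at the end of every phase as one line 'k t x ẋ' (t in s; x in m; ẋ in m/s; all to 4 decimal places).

phase 1: p=0.1237, T=0.371, ωT=1.084990, cosh=1.648657, sinh=1.310752; start (x,ẋ)=(0.046500, 0.342800) → end (x,ẋ)=(0.150066, 0.269229)
phase 2: p=0.5533, T=0.297, ωT=0.868576, cosh=1.401532, sinh=0.981984; start (x,ẋ)=(0.150066, 0.269229) → end (x,ẋ)=(0.078555, -0.780680)

1 0.3710 0.1501 0.2692
2 0.6680 0.0786 -0.7807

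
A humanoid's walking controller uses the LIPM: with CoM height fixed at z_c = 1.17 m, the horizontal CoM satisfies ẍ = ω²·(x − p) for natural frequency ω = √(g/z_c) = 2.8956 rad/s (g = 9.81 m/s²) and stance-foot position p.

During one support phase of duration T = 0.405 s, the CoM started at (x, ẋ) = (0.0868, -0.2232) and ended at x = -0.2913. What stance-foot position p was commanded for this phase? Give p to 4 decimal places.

p = 0.4316

ωT = 2.8956·0.405 = 1.172718; cosh(ωT) = 1.770143, sinh(ωT) = 1.460619
x(T) = p + (x₀−p)·cosh(ωT) + (ẋ₀/ω)·sinh(ωT) ⇒ p·(1 − cosh) = x(T) − x₀·cosh − (ẋ₀/ω)·sinh
numerator   = -0.2913 − (0.0868)·1.770143 − (-0.2232/2.8956)·1.460619 = -0.332360
denominator = 1 − 1.770143 = -0.770143
p = -0.332360 / -0.770143 = 0.4316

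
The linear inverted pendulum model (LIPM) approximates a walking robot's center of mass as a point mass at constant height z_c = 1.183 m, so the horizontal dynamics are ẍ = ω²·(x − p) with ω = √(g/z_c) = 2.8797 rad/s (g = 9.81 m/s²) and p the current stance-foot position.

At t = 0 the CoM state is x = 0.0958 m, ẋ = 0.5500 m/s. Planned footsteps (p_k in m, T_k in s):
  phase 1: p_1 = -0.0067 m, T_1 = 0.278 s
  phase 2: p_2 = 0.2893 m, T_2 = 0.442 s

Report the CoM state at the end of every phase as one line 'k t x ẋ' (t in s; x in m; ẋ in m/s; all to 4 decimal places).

1 0.2780 0.3002 0.9982
2 0.7200 0.8807 1.9737

phase 1: p=-0.0067, T=0.278, ωT=0.800557, cosh=1.337929, sinh=0.888851; start (x,ẋ)=(0.095800, 0.550000) → end (x,ẋ)=(0.300201, 0.998223)
phase 2: p=0.2893, T=0.442, ωT=1.272827, cosh=1.925487, sinh=1.645448; start (x,ẋ)=(0.300201, 0.998223) → end (x,ẋ)=(0.880670, 1.973719)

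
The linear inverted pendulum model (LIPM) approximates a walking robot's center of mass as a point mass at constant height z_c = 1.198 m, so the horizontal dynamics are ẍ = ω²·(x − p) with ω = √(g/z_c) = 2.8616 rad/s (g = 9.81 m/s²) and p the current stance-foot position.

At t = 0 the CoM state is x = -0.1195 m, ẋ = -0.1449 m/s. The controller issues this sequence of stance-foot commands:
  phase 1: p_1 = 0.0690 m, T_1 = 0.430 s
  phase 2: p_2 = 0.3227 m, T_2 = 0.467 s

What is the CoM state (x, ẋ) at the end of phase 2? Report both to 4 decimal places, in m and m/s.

phase 1: p=0.0690, T=0.430, ωT=1.230488, cosh=1.857525, sinh=1.565375; start (x,ẋ)=(-0.119500, -0.144900) → end (x,ẋ)=(-0.360408, -1.113537)
phase 2: p=0.3227, T=0.467, ωT=1.336367, cosh=2.033997, sinh=1.771198; start (x,ẋ)=(-0.360408, -1.113537) → end (x,ẋ)=(-1.755967, -5.727235)

x = -1.7560, ẋ = -5.7272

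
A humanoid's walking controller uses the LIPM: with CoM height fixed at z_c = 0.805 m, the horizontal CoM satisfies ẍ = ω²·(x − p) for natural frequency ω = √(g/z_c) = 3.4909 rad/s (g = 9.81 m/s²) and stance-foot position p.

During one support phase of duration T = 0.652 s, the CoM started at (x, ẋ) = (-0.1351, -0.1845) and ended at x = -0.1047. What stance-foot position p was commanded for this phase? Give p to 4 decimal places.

p = -0.2078

ωT = 3.4909·0.652 = 2.276067; cosh(ωT) = 4.920495, sinh(ωT) = 4.817807
x(T) = p + (x₀−p)·cosh(ωT) + (ẋ₀/ω)·sinh(ωT) ⇒ p·(1 − cosh) = x(T) − x₀·cosh − (ẋ₀/ω)·sinh
numerator   = -0.1047 − (-0.1351)·4.920495 − (-0.1845/3.4909)·4.817807 = 0.814688
denominator = 1 − 4.920495 = -3.920495
p = 0.814688 / -3.920495 = -0.2078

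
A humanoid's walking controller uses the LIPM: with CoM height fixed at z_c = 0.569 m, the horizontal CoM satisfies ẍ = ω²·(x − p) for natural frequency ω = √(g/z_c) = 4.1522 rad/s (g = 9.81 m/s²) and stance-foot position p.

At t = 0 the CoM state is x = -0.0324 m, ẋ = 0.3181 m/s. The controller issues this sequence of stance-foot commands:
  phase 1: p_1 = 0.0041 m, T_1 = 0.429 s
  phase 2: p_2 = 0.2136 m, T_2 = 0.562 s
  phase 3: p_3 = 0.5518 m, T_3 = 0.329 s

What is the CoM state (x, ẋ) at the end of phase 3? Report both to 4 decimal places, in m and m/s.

phase 1: p=0.0041, T=0.429, ωT=1.781294, cosh=3.052977, sinh=2.884557; start (x,ẋ)=(-0.032400, 0.318100) → end (x,ẋ)=(0.113652, 0.533982)
phase 2: p=0.2136, T=0.562, ωT=2.333536, cosh=5.205653, sinh=5.108700; start (x,ẋ)=(0.113652, 0.533982) → end (x,ẋ)=(0.350297, 0.659598)
phase 3: p=0.5518, T=0.329, ωT=1.366074, cosh=2.087518, sinh=1.832412; start (x,ẋ)=(0.350297, 0.659598) → end (x,ẋ)=(0.422246, -0.156224)

x = 0.4222, ẋ = -0.1562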